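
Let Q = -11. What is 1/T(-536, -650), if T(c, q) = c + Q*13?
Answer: -1/679 ≈ -0.0014728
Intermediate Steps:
T(c, q) = -143 + c (T(c, q) = c - 11*13 = c - 143 = -143 + c)
1/T(-536, -650) = 1/(-143 - 536) = 1/(-679) = -1/679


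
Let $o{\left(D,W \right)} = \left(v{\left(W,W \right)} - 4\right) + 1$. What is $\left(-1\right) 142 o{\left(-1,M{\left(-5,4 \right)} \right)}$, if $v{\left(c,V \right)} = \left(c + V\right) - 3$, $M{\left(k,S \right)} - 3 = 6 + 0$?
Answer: $-1704$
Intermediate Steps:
$M{\left(k,S \right)} = 9$ ($M{\left(k,S \right)} = 3 + \left(6 + 0\right) = 3 + 6 = 9$)
$v{\left(c,V \right)} = -3 + V + c$ ($v{\left(c,V \right)} = \left(V + c\right) - 3 = -3 + V + c$)
$o{\left(D,W \right)} = -6 + 2 W$ ($o{\left(D,W \right)} = \left(\left(-3 + W + W\right) - 4\right) + 1 = \left(\left(-3 + 2 W\right) - 4\right) + 1 = \left(-7 + 2 W\right) + 1 = -6 + 2 W$)
$\left(-1\right) 142 o{\left(-1,M{\left(-5,4 \right)} \right)} = \left(-1\right) 142 \left(-6 + 2 \cdot 9\right) = - 142 \left(-6 + 18\right) = \left(-142\right) 12 = -1704$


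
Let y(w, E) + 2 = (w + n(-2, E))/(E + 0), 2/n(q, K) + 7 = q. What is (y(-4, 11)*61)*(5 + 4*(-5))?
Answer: 71980/33 ≈ 2181.2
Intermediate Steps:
n(q, K) = 2/(-7 + q)
y(w, E) = -2 + (-2/9 + w)/E (y(w, E) = -2 + (w + 2/(-7 - 2))/(E + 0) = -2 + (w + 2/(-9))/E = -2 + (w + 2*(-1/9))/E = -2 + (w - 2/9)/E = -2 + (-2/9 + w)/E)
(y(-4, 11)*61)*(5 + 4*(-5)) = (((-2/9 - 4 - 2*11)/11)*61)*(5 + 4*(-5)) = (((-2/9 - 4 - 22)/11)*61)*(5 - 20) = (((1/11)*(-236/9))*61)*(-15) = -236/99*61*(-15) = -14396/99*(-15) = 71980/33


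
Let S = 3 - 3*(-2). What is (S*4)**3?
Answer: 46656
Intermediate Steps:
S = 9 (S = 3 - 1*(-6) = 3 + 6 = 9)
(S*4)**3 = (9*4)**3 = 36**3 = 46656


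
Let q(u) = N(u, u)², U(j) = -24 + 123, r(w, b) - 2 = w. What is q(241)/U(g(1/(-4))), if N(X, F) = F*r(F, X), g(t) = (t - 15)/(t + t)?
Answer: 381069441/11 ≈ 3.4643e+7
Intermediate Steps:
r(w, b) = 2 + w
g(t) = (-15 + t)/(2*t) (g(t) = (-15 + t)/((2*t)) = (-15 + t)*(1/(2*t)) = (-15 + t)/(2*t))
N(X, F) = F*(2 + F)
U(j) = 99
q(u) = u²*(2 + u)² (q(u) = (u*(2 + u))² = u²*(2 + u)²)
q(241)/U(g(1/(-4))) = (241²*(2 + 241)²)/99 = (58081*243²)*(1/99) = (58081*59049)*(1/99) = 3429624969*(1/99) = 381069441/11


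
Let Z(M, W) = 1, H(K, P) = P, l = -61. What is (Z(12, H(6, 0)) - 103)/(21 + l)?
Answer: 51/20 ≈ 2.5500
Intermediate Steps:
(Z(12, H(6, 0)) - 103)/(21 + l) = (1 - 103)/(21 - 61) = -102/(-40) = -102*(-1/40) = 51/20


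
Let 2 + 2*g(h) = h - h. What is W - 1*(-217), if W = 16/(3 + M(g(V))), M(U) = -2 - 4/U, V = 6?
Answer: 1101/5 ≈ 220.20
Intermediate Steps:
g(h) = -1 (g(h) = -1 + (h - h)/2 = -1 + (½)*0 = -1 + 0 = -1)
M(U) = -2 - 4/U
W = 16/5 (W = 16/(3 + (-2 - 4/(-1))) = 16/(3 + (-2 - 4*(-1))) = 16/(3 + (-2 + 4)) = 16/(3 + 2) = 16/5 ≈ 3.2000)
W - 1*(-217) = 16/5 - 1*(-217) = 16/5 + 217 = 1101/5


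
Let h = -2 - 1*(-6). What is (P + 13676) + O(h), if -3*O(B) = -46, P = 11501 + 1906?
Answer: 81295/3 ≈ 27098.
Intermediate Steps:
P = 13407
h = 4 (h = -2 + 6 = 4)
O(B) = 46/3 (O(B) = -1/3*(-46) = 46/3)
(P + 13676) + O(h) = (13407 + 13676) + 46/3 = 27083 + 46/3 = 81295/3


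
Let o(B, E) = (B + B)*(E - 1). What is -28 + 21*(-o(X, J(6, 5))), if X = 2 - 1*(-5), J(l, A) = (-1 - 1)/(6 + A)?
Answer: 3514/11 ≈ 319.45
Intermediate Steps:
J(l, A) = -2/(6 + A)
X = 7 (X = 2 + 5 = 7)
o(B, E) = 2*B*(-1 + E) (o(B, E) = (2*B)*(-1 + E) = 2*B*(-1 + E))
-28 + 21*(-o(X, J(6, 5))) = -28 + 21*(-2*7*(-1 - 2/(6 + 5))) = -28 + 21*(-2*7*(-1 - 2/11)) = -28 + 21*(-2*7*(-13)/11) = -28 + 21*(-1*(-182/11)) = -28 + 21*(182/11) = -28 + 3822/11 = 3514/11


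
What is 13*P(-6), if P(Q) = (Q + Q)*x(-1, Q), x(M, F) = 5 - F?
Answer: -1716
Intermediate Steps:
P(Q) = 2*Q*(5 - Q) (P(Q) = (Q + Q)*(5 - Q) = (2*Q)*(5 - Q) = 2*Q*(5 - Q))
13*P(-6) = 13*(2*(-6)*(5 - 1*(-6))) = 13*(2*(-6)*(5 + 6)) = 13*(2*(-6)*11) = 13*(-132) = -1716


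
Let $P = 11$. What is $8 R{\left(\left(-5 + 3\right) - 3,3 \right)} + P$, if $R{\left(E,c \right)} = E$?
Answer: $-29$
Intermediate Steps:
$8 R{\left(\left(-5 + 3\right) - 3,3 \right)} + P = 8 \left(\left(-5 + 3\right) - 3\right) + 11 = 8 \left(-2 - 3\right) + 11 = 8 \left(-5\right) + 11 = -40 + 11 = -29$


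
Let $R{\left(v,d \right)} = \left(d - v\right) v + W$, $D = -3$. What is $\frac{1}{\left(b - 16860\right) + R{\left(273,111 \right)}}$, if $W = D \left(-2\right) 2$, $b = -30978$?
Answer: $- \frac{1}{92052} \approx -1.0863 \cdot 10^{-5}$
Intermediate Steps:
$W = 12$ ($W = \left(-3\right) \left(-2\right) 2 = 6 \cdot 2 = 12$)
$R{\left(v,d \right)} = 12 + v \left(d - v\right)$ ($R{\left(v,d \right)} = \left(d - v\right) v + 12 = v \left(d - v\right) + 12 = 12 + v \left(d - v\right)$)
$\frac{1}{\left(b - 16860\right) + R{\left(273,111 \right)}} = \frac{1}{\left(-30978 - 16860\right) + \left(12 - 273^{2} + 111 \cdot 273\right)} = \frac{1}{-47838 + \left(12 - 74529 + 30303\right)} = \frac{1}{-47838 - 44214} = \frac{1}{-92052} = - \frac{1}{92052}$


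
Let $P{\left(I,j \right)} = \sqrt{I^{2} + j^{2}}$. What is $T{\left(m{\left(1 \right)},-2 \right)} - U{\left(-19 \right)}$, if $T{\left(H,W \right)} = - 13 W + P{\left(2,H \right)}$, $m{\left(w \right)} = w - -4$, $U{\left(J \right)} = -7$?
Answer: $33 + \sqrt{29} \approx 38.385$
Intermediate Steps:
$m{\left(w \right)} = 4 + w$ ($m{\left(w \right)} = w + 4 = 4 + w$)
$T{\left(H,W \right)} = \sqrt{4 + H^{2}} - 13 W$ ($T{\left(H,W \right)} = - 13 W + \sqrt{2^{2} + H^{2}} = - 13 W + \sqrt{4 + H^{2}} = \sqrt{4 + H^{2}} - 13 W$)
$T{\left(m{\left(1 \right)},-2 \right)} - U{\left(-19 \right)} = \left(\sqrt{4 + \left(4 + 1\right)^{2}} - -26\right) - -7 = \left(\sqrt{4 + 5^{2}} + 26\right) + 7 = \left(\sqrt{4 + 25} + 26\right) + 7 = \left(\sqrt{29} + 26\right) + 7 = \left(26 + \sqrt{29}\right) + 7 = 33 + \sqrt{29}$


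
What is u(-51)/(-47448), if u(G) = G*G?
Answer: -289/5272 ≈ -0.054818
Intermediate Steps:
u(G) = G**2
u(-51)/(-47448) = (-51)**2/(-47448) = 2601*(-1/47448) = -289/5272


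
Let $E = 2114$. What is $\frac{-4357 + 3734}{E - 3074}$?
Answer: $\frac{623}{960} \approx 0.64896$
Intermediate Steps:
$\frac{-4357 + 3734}{E - 3074} = \frac{-4357 + 3734}{2114 - 3074} = - \frac{623}{-960} = \left(-623\right) \left(- \frac{1}{960}\right) = \frac{623}{960}$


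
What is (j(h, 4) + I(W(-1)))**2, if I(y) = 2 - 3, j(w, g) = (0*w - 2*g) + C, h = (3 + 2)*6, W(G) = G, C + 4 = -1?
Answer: 196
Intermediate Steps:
C = -5 (C = -4 - 1 = -5)
h = 30 (h = 5*6 = 30)
j(w, g) = -5 - 2*g (j(w, g) = (0*w - 2*g) - 5 = (0 - 2*g) - 5 = -2*g - 5 = -5 - 2*g)
I(y) = -1
(j(h, 4) + I(W(-1)))**2 = ((-5 - 2*4) - 1)**2 = ((-5 - 8) - 1)**2 = (-13 - 1)**2 = (-14)**2 = 196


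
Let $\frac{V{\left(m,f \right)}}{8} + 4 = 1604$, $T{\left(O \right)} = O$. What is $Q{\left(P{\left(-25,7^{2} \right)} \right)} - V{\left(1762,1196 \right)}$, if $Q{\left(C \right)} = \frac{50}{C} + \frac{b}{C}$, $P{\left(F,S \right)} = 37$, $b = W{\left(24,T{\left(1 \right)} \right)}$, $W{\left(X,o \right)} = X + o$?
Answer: $- \frac{473525}{37} \approx -12798.0$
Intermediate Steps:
$b = 25$ ($b = 24 + 1 = 25$)
$V{\left(m,f \right)} = 12800$ ($V{\left(m,f \right)} = -32 + 8 \cdot 1604 = -32 + 12832 = 12800$)
$Q{\left(C \right)} = \frac{75}{C}$ ($Q{\left(C \right)} = \frac{50}{C} + \frac{25}{C} = \frac{75}{C}$)
$Q{\left(P{\left(-25,7^{2} \right)} \right)} - V{\left(1762,1196 \right)} = \frac{75}{37} - 12800 = - \frac{473525}{37}$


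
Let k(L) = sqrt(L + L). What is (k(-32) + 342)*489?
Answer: 167238 + 3912*I ≈ 1.6724e+5 + 3912.0*I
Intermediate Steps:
k(L) = sqrt(2)*sqrt(L) (k(L) = sqrt(2*L) = sqrt(2)*sqrt(L))
(k(-32) + 342)*489 = (sqrt(2)*sqrt(-32) + 342)*489 = (sqrt(2)*(4*I*sqrt(2)) + 342)*489 = (8*I + 342)*489 = (342 + 8*I)*489 = 167238 + 3912*I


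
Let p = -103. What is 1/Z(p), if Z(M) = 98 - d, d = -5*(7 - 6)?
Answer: 1/103 ≈ 0.0097087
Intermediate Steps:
d = -5 (d = -5*1 = -5)
Z(M) = 103 (Z(M) = 98 - 1*(-5) = 98 + 5 = 103)
1/Z(p) = 1/103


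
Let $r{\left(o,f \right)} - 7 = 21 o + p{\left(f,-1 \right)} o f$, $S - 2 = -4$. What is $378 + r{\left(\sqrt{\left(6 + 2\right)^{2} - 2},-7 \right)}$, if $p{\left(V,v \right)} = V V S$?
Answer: $385 + 707 \sqrt{62} \approx 5951.9$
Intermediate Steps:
$S = -2$ ($S = 2 - 4 = -2$)
$p{\left(V,v \right)} = - 2 V^{2}$ ($p{\left(V,v \right)} = V V \left(-2\right) = V^{2} \left(-2\right) = - 2 V^{2}$)
$r{\left(o,f \right)} = 7 + 21 o - 2 o f^{3}$ ($r{\left(o,f \right)} = 7 + \left(21 o + - 2 f^{2} o f\right) = 7 + \left(21 o + - 2 o f^{2} f\right) = 7 - \left(- 21 o + 2 o f^{3}\right) = 7 + 21 o - 2 o f^{3}$)
$378 + r{\left(\sqrt{\left(6 + 2\right)^{2} - 2},-7 \right)} = 378 + \left(7 + 21 \sqrt{\left(6 + 2\right)^{2} - 2} - 2 \sqrt{\left(6 + 2\right)^{2} - 2} \left(-7\right)^{3}\right) = 378 + \left(7 + 21 \sqrt{8^{2} - 2} - 2 \sqrt{8^{2} - 2} \left(-343\right)\right) = 378 + \left(7 + 21 \sqrt{64 - 2} - 2 \sqrt{64 - 2} \left(-343\right)\right) = 378 + \left(7 + 21 \sqrt{62} - 2 \sqrt{62} \left(-343\right)\right) = 378 + \left(7 + 21 \sqrt{62} + 686 \sqrt{62}\right) = 378 + \left(7 + 707 \sqrt{62}\right) = 385 + 707 \sqrt{62}$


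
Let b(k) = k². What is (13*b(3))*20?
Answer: 2340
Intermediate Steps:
(13*b(3))*20 = (13*3²)*20 = (13*9)*20 = 117*20 = 2340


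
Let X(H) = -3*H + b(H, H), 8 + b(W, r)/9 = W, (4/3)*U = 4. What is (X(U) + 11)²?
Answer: 1849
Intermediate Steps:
U = 3 (U = (¾)*4 = 3)
b(W, r) = -72 + 9*W
X(H) = -72 + 6*H (X(H) = -3*H + (-72 + 9*H) = -72 + 6*H)
(X(U) + 11)² = ((-72 + 6*3) + 11)² = ((-72 + 18) + 11)² = (-54 + 11)² = (-43)² = 1849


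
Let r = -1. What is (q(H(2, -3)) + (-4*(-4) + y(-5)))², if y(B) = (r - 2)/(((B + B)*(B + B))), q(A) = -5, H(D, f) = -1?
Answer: 1203409/10000 ≈ 120.34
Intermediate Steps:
y(B) = -3/(4*B²) (y(B) = (-1 - 2)/(((B + B)*(B + B))) = -3*1/(4*B²) = -3/(4*B²))
(q(H(2, -3)) + (-4*(-4) + y(-5)))² = (-5 + (-4*(-4) - ¾/(-5)²))² = (-5 + (16 - ¾*1/25))² = (-5 + (16 - 3/100))² = (-5 + 1597/100)² = (1097/100)² = 1203409/10000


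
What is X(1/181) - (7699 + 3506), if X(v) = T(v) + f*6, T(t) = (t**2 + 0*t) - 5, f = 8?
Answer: -365678281/32761 ≈ -11162.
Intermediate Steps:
T(t) = -5 + t**2 (T(t) = (t**2 + 0) - 5 = t**2 - 5 = -5 + t**2)
X(v) = 43 + v**2 (X(v) = (-5 + v**2) + 8*6 = (-5 + v**2) + 48 = 43 + v**2)
X(1/181) - (7699 + 3506) = (43 + (1/181)**2) - (7699 + 3506) = (43 + (1/181)**2) - 1*11205 = (43 + 1/32761) - 11205 = 1408724/32761 - 11205 = -365678281/32761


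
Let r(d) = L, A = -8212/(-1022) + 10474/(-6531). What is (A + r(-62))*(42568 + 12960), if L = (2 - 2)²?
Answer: 170265284288/476763 ≈ 3.5713e+5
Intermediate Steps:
A = 3066296/476763 (A = -8212*(-1/1022) + 10474*(-1/6531) = 4106/511 - 10474/6531 = 3066296/476763 ≈ 6.4315)
L = 0 (L = 0² = 0)
r(d) = 0
(A + r(-62))*(42568 + 12960) = (3066296/476763 + 0)*(42568 + 12960) = (3066296/476763)*55528 = 170265284288/476763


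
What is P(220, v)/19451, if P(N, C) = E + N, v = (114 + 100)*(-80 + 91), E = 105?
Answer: 325/19451 ≈ 0.016709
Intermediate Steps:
v = 2354 (v = 214*11 = 2354)
P(N, C) = 105 + N
P(220, v)/19451 = (105 + 220)/19451 = 325*(1/19451) = 325/19451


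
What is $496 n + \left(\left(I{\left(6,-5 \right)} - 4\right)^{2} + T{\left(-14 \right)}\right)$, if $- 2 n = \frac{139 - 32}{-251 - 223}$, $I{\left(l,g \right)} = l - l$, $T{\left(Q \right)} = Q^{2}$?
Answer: $\frac{63512}{237} \approx 267.98$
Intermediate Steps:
$I{\left(l,g \right)} = 0$
$n = \frac{107}{948}$ ($n = - \frac{\left(139 - 32\right) \frac{1}{-251 - 223}}{2} = - \frac{107 \frac{1}{-474}}{2} = - \frac{107 \left(- \frac{1}{474}\right)}{2} = \left(- \frac{1}{2}\right) \left(- \frac{107}{474}\right) = \frac{107}{948} \approx 0.11287$)
$496 n + \left(\left(I{\left(6,-5 \right)} - 4\right)^{2} + T{\left(-14 \right)}\right) = 496 \cdot \frac{107}{948} + \left(\left(0 - 4\right)^{2} + \left(-14\right)^{2}\right) = \frac{13268}{237} + \left(\left(-4\right)^{2} + 196\right) = \frac{13268}{237} + \left(16 + 196\right) = \frac{13268}{237} + 212 = \frac{63512}{237}$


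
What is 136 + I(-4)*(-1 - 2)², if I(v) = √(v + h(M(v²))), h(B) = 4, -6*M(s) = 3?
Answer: 136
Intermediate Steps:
M(s) = -½ (M(s) = -⅙*3 = -½)
I(v) = √(4 + v) (I(v) = √(v + 4) = √(4 + v))
136 + I(-4)*(-1 - 2)² = 136 + √(4 - 4)*(-1 - 2)² = 136 + √0*(-3)² = 136 + 0*9 = 136 + 0 = 136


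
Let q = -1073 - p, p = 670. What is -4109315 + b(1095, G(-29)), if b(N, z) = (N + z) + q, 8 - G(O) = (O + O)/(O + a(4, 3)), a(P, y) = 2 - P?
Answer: -127408663/31 ≈ -4.1100e+6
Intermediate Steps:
q = -1743 (q = -1073 - 1*670 = -1073 - 670 = -1743)
G(O) = 8 - 2*O/(-2 + O) (G(O) = 8 - (O + O)/(O + (2 - 1*4)) = 8 - 2*O/(O + (2 - 4)) = 8 - 2*O/(O - 2) = 8 - 2*O/(-2 + O))
b(N, z) = -1743 + N + z (b(N, z) = (N + z) - 1743 = -1743 + N + z)
-4109315 + b(1095, G(-29)) = -4109315 + (-1743 + 1095 + 2*(-8 + 3*(-29))/(-2 - 29)) = -4109315 + (-1743 + 1095 + 2*(-8 - 87)/(-31)) = -4109315 + (-1743 + 1095 + 2*(-1/31)*(-95)) = -4109315 + (-1743 + 1095 + 190/31) = -4109315 - 19898/31 = -127408663/31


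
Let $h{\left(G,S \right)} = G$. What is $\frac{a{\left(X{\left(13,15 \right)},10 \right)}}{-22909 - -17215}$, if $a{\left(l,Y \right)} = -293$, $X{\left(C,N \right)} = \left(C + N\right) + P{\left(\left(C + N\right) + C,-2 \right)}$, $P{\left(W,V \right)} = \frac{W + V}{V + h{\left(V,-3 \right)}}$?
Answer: $\frac{293}{5694} \approx 0.051458$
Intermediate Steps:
$P{\left(W,V \right)} = \frac{V + W}{2 V}$ ($P{\left(W,V \right)} = \frac{W + V}{V + V} = \frac{V + W}{2 V}$)
$X{\left(C,N \right)} = \frac{1}{2} + \frac{C}{2} + \frac{3 N}{4}$ ($X{\left(C,N \right)} = \left(C + N\right) + \frac{-2 + \left(\left(C + N\right) + C\right)}{2 \left(-2\right)} = \left(C + N\right) + \frac{1}{2} \left(- \frac{1}{2}\right) \left(-2 + \left(N + 2 C\right)\right) = \left(C + N\right) + \frac{1}{2} \left(- \frac{1}{2}\right) \left(-2 + N + 2 C\right) = \left(C + N\right) - \left(- \frac{1}{2} + \frac{C}{2} + \frac{N}{4}\right) = \frac{1}{2} + \frac{C}{2} + \frac{3 N}{4}$)
$\frac{a{\left(X{\left(13,15 \right)},10 \right)}}{-22909 - -17215} = - \frac{293}{-22909 - -17215} = - \frac{293}{-22909 + 17215} = - \frac{293}{-5694} = \left(-293\right) \left(- \frac{1}{5694}\right) = \frac{293}{5694}$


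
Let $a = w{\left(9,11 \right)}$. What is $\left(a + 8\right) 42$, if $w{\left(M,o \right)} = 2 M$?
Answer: $1092$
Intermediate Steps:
$a = 18$ ($a = 2 \cdot 9 = 18$)
$\left(a + 8\right) 42 = \left(18 + 8\right) 42 = 26 \cdot 42 = 1092$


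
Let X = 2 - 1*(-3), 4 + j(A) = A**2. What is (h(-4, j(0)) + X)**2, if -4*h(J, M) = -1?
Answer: 441/16 ≈ 27.563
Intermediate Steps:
j(A) = -4 + A**2
h(J, M) = 1/4 (h(J, M) = -1/4*(-1) = 1/4)
X = 5 (X = 2 + 3 = 5)
(h(-4, j(0)) + X)**2 = (1/4 + 5)**2 = (21/4)**2 = 441/16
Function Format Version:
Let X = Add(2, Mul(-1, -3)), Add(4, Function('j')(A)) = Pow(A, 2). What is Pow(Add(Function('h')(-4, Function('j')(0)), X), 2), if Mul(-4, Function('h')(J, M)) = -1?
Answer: Rational(441, 16) ≈ 27.563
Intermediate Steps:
Function('j')(A) = Add(-4, Pow(A, 2))
Function('h')(J, M) = Rational(1, 4) (Function('h')(J, M) = Mul(Rational(-1, 4), -1) = Rational(1, 4))
X = 5 (X = Add(2, 3) = 5)
Pow(Add(Function('h')(-4, Function('j')(0)), X), 2) = Pow(Add(Rational(1, 4), 5), 2) = Pow(Rational(21, 4), 2) = Rational(441, 16)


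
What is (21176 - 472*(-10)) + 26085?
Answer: 51981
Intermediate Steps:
(21176 - 472*(-10)) + 26085 = (21176 + 4720) + 26085 = 25896 + 26085 = 51981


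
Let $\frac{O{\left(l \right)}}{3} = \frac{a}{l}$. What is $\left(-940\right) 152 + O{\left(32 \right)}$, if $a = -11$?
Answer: $- \frac{4572193}{32} \approx -1.4288 \cdot 10^{5}$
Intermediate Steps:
$O{\left(l \right)} = - \frac{33}{l}$ ($O{\left(l \right)} = 3 \left(- \frac{11}{l}\right) = - \frac{33}{l}$)
$\left(-940\right) 152 + O{\left(32 \right)} = \left(-940\right) 152 - \frac{33}{32} = -142880 - \frac{33}{32} = - \frac{4572193}{32}$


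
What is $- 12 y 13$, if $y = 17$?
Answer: $-2652$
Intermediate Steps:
$- 12 y 13 = \left(-12\right) 17 \cdot 13 = \left(-204\right) 13 = -2652$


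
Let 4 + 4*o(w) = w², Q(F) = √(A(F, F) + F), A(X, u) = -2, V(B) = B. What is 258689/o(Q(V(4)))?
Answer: -517378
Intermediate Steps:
Q(F) = √(-2 + F)
o(w) = -1 + w²/4
258689/o(Q(V(4))) = 258689/(-1 + (√(-2 + 4))²/4) = 258689/(-1 + (√2)²/4) = 258689/(-1 + (¼)*2) = 258689/(-1 + ½) = 258689/(-½) = 258689*(-2) = -517378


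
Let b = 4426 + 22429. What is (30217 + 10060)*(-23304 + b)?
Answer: 143023627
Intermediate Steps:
b = 26855
(30217 + 10060)*(-23304 + b) = (30217 + 10060)*(-23304 + 26855) = 40277*3551 = 143023627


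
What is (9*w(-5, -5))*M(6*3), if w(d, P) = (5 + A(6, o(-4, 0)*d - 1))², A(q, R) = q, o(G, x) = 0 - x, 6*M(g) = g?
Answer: 3267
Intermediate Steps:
M(g) = g/6
o(G, x) = -x
w(d, P) = 121 (w(d, P) = (5 + 6)² = 11² = 121)
(9*w(-5, -5))*M(6*3) = (9*121)*((6*3)/6) = 1089*((⅙)*18) = 1089*3 = 3267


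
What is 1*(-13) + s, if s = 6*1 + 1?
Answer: -6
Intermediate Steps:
s = 7 (s = 6 + 1 = 7)
1*(-13) + s = 1*(-13) + 7 = -13 + 7 = -6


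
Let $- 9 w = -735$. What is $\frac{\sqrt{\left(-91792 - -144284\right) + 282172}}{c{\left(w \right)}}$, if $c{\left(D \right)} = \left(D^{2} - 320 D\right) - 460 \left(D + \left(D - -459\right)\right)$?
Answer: $- \frac{18 \sqrt{83666}}{2751635} \approx -0.0018922$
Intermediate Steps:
$w = \frac{245}{3}$ ($w = \left(- \frac{1}{9}\right) \left(-735\right) = \frac{245}{3} \approx 81.667$)
$c{\left(D \right)} = -211140 + D^{2} - 1240 D$ ($c{\left(D \right)} = \left(D^{2} - 320 D\right) - 460 \left(D + \left(D + 459\right)\right) = \left(D^{2} - 320 D\right) - 460 \left(D + \left(459 + D\right)\right) = \left(D^{2} - 320 D\right) - 460 \left(459 + 2 D\right) = \left(D^{2} - 320 D\right) - \left(211140 + 920 D\right) = -211140 + D^{2} - 1240 D$)
$\frac{\sqrt{\left(-91792 - -144284\right) + 282172}}{c{\left(w \right)}} = \frac{\sqrt{\left(-91792 - -144284\right) + 282172}}{-211140 + \left(\frac{245}{3}\right)^{2} - \frac{303800}{3}} = \frac{\sqrt{\left(-91792 + 144284\right) + 282172}}{-211140 + \frac{60025}{9} - \frac{303800}{3}} = \frac{\sqrt{52492 + 282172}}{- \frac{2751635}{9}} = \sqrt{334664} \left(- \frac{9}{2751635}\right) = 2 \sqrt{83666} \left(- \frac{9}{2751635}\right) = - \frac{18 \sqrt{83666}}{2751635}$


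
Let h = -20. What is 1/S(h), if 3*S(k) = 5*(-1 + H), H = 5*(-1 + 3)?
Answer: 1/15 ≈ 0.066667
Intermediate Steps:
H = 10 (H = 5*2 = 10)
S(k) = 15 (S(k) = (5*(-1 + 10))/3 = (5*9)/3 = (⅓)*45 = 15)
1/S(h) = 1/15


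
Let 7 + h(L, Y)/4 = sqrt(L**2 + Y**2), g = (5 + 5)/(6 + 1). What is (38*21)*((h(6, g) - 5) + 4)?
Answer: -23142 + 912*sqrt(466) ≈ -3454.6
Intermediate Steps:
g = 10/7 ≈ 1.4286
h(L, Y) = -28 + 4*sqrt(L**2 + Y**2)
(38*21)*((h(6, g) - 5) + 4) = (38*21)*(((-28 + 4*sqrt(6**2 + (10/7)**2)) - 5) + 4) = 798*(((-28 + 4*sqrt(36 + 100/49)) - 5) + 4) = 798*(((-28 + 4*sqrt(1864/49)) - 5) + 4) = 798*(((-28 + 4*(2*sqrt(466)/7)) - 5) + 4) = 798*(((-28 + 8*sqrt(466)/7) - 5) + 4) = 798*((-33 + 8*sqrt(466)/7) + 4) = 798*(-29 + 8*sqrt(466)/7) = -23142 + 912*sqrt(466)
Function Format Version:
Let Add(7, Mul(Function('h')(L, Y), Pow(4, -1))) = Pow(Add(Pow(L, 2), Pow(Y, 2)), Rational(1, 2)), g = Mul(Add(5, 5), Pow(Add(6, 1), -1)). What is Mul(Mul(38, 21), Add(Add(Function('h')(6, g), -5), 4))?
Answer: Add(-23142, Mul(912, Pow(466, Rational(1, 2)))) ≈ -3454.6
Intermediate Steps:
g = Rational(10, 7) (g = Mul(10, Pow(7, -1)) = Mul(10, Rational(1, 7)) = Rational(10, 7) ≈ 1.4286)
Function('h')(L, Y) = Add(-28, Mul(4, Pow(Add(Pow(L, 2), Pow(Y, 2)), Rational(1, 2))))
Mul(Mul(38, 21), Add(Add(Function('h')(6, g), -5), 4)) = Mul(Mul(38, 21), Add(Add(Add(-28, Mul(4, Pow(Add(Pow(6, 2), Pow(Rational(10, 7), 2)), Rational(1, 2)))), -5), 4)) = Mul(798, Add(Add(Add(-28, Mul(4, Pow(Add(36, Rational(100, 49)), Rational(1, 2)))), -5), 4)) = Mul(798, Add(Add(Add(-28, Mul(4, Pow(Rational(1864, 49), Rational(1, 2)))), -5), 4)) = Mul(798, Add(Add(Add(-28, Mul(4, Mul(Rational(2, 7), Pow(466, Rational(1, 2))))), -5), 4)) = Mul(798, Add(Add(Add(-28, Mul(Rational(8, 7), Pow(466, Rational(1, 2)))), -5), 4)) = Mul(798, Add(Add(-33, Mul(Rational(8, 7), Pow(466, Rational(1, 2)))), 4)) = Mul(798, Add(-29, Mul(Rational(8, 7), Pow(466, Rational(1, 2))))) = Add(-23142, Mul(912, Pow(466, Rational(1, 2))))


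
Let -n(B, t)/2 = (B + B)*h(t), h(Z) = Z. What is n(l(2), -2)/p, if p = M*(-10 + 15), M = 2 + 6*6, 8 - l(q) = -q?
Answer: 8/19 ≈ 0.42105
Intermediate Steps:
l(q) = 8 + q (l(q) = 8 - (-1)*q = 8 + q)
M = 38 (M = 2 + 36 = 38)
n(B, t) = -4*B*t (n(B, t) = -2*(B + B)*t = -2*2*B*t = -4*B*t)
p = 190 (p = 38*(-10 + 15) = 38*5 = 190)
n(l(2), -2)/p = -4*(8 + 2)*(-2)/190 = -4*10*(-2)*(1/190) = 80*(1/190) = 8/19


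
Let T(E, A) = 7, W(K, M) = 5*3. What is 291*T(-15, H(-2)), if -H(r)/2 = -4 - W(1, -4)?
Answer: 2037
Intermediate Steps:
W(K, M) = 15
H(r) = 38 (H(r) = -2*(-4 - 1*15) = -2*(-4 - 15) = -2*(-19) = 38)
291*T(-15, H(-2)) = 291*7 = 2037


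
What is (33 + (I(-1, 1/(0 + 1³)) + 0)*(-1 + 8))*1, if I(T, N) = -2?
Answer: 19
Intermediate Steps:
(33 + (I(-1, 1/(0 + 1³)) + 0)*(-1 + 8))*1 = (33 + (-2 + 0)*(-1 + 8))*1 = (33 - 2*7)*1 = (33 - 14)*1 = 19*1 = 19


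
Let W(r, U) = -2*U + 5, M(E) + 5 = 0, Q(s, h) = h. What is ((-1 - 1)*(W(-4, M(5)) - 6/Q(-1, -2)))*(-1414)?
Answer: 50904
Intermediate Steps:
M(E) = -5 (M(E) = -5 + 0 = -5)
W(r, U) = 5 - 2*U
((-1 - 1)*(W(-4, M(5)) - 6/Q(-1, -2)))*(-1414) = ((-1 - 1)*((5 - 2*(-5)) - 6/(-2)))*(-1414) = -2*((5 + 10) - 6*(-1/2))*(-1414) = -2*(15 + 3)*(-1414) = -2*18*(-1414) = -36*(-1414) = 50904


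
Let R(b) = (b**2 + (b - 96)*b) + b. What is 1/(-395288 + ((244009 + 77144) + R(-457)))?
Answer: 1/386978 ≈ 2.5841e-6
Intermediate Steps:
R(b) = b + b**2 + b*(-96 + b) (R(b) = (b**2 + (-96 + b)*b) + b = (b**2 + b*(-96 + b)) + b = b + b**2 + b*(-96 + b))
1/(-395288 + ((244009 + 77144) + R(-457))) = 1/(-395288 + ((244009 + 77144) - 457*(-95 + 2*(-457)))) = 1/(-395288 + (321153 - 457*(-95 - 914))) = 1/(-395288 + (321153 - 457*(-1009))) = 1/(-395288 + (321153 + 461113)) = 1/(-395288 + 782266) = 1/386978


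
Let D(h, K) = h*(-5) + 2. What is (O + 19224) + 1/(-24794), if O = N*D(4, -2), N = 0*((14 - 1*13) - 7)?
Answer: 476639855/24794 ≈ 19224.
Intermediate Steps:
D(h, K) = 2 - 5*h (D(h, K) = -5*h + 2 = 2 - 5*h)
N = 0 (N = 0*((14 - 13) - 7) = 0*(1 - 7) = 0*(-6) = 0)
O = 0 (O = 0*(2 - 5*4) = 0*(2 - 20) = 0*(-18) = 0)
(O + 19224) + 1/(-24794) = (0 + 19224) + 1/(-24794) = 19224 - 1/24794 = 476639855/24794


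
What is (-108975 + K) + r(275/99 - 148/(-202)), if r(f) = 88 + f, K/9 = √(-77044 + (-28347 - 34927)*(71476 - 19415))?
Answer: -98975092/909 + 9*I*√3294184758 ≈ -1.0888e+5 + 5.1656e+5*I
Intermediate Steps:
K = 9*I*√3294184758 (K = 9*√(-77044 + (-28347 - 34927)*(71476 - 19415)) = 9*√(-77044 - 63274*52061) = 9*√(-77044 - 3294107714) = 9*√(-3294184758) = 9*(I*√3294184758) = 9*I*√3294184758 ≈ 5.1656e+5*I)
(-108975 + K) + r(275/99 - 148/(-202)) = (-108975 + 9*I*√3294184758) + (88 + (275/99 - 148/(-202))) = (-108975 + 9*I*√3294184758) + (88 + (275*(1/99) - 148*(-1/202))) = (-108975 + 9*I*√3294184758) + (88 + (25/9 + 74/101)) = (-108975 + 9*I*√3294184758) + (88 + 3191/909) = (-108975 + 9*I*√3294184758) + 83183/909 = -98975092/909 + 9*I*√3294184758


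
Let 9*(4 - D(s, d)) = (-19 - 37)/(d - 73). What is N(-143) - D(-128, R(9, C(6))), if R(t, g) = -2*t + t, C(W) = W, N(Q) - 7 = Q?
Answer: -51632/369 ≈ -139.92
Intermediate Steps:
N(Q) = 7 + Q
R(t, g) = -t
D(s, d) = 4 + 56/(9*(-73 + d)) (D(s, d) = 4 - (-19 - 37)/(9*(d - 73)) = 4 - (-56)/(9*(-73 + d)) = 4 + 56/(9*(-73 + d)))
N(-143) - D(-128, R(9, C(6))) = (7 - 143) - 4*(-643 + 9*(-1*9))/(9*(-73 - 1*9)) = -136 - 4*(-643 + 9*(-9))/(9*(-73 - 9)) = -136 - 4*(-643 - 81)/(9*(-82)) = -136 - 4*(-1)*(-724)/(9*82) = -136 - 1*1448/369 = -136 - 1448/369 = -51632/369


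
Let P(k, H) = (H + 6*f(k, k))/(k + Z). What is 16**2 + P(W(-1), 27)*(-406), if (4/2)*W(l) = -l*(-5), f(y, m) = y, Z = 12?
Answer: -4880/19 ≈ -256.84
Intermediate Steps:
W(l) = 5*l/2 (W(l) = (-l*(-5))/2 = (5*l)/2 = 5*l/2)
P(k, H) = (H + 6*k)/(12 + k) (P(k, H) = (H + 6*k)/(k + 12) = (H + 6*k)/(12 + k))
16**2 + P(W(-1), 27)*(-406) = 16**2 + ((27 + 6*((5/2)*(-1)))/(12 + (5/2)*(-1)))*(-406) = 256 + ((27 + 6*(-5/2))/(12 - 5/2))*(-406) = 256 + ((27 - 15)/(19/2))*(-406) = 256 + ((2/19)*12)*(-406) = 256 + (24/19)*(-406) = 256 - 9744/19 = -4880/19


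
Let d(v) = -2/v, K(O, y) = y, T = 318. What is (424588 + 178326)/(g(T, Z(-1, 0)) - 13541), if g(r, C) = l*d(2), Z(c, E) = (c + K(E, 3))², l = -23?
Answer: -301457/6759 ≈ -44.601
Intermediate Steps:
Z(c, E) = (3 + c)² (Z(c, E) = (c + 3)² = (3 + c)²)
g(r, C) = 23 (g(r, C) = -(-46)/2 = -23*(-1) = 23)
(424588 + 178326)/(g(T, Z(-1, 0)) - 13541) = (424588 + 178326)/(23 - 13541) = 602914/(-13518) = 602914*(-1/13518) = -301457/6759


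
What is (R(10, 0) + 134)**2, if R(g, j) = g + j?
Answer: 20736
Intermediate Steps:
(R(10, 0) + 134)**2 = ((10 + 0) + 134)**2 = (10 + 134)**2 = 144**2 = 20736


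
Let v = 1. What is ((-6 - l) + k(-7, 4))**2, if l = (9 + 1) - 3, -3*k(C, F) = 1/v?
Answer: 1600/9 ≈ 177.78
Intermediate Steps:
k(C, F) = -1/3 (k(C, F) = -1/3/1 = -1/3*1 = -1/3)
l = 7 (l = 10 - 3 = 7)
((-6 - l) + k(-7, 4))**2 = ((-6 - 1*7) - 1/3)**2 = ((-6 - 7) - 1/3)**2 = (-13 - 1/3)**2 = (-40/3)**2 = 1600/9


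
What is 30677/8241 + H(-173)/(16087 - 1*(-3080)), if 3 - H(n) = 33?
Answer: 195912943/52651749 ≈ 3.7209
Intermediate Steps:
H(n) = -30 (H(n) = 3 - 1*33 = 3 - 33 = -30)
30677/8241 + H(-173)/(16087 - 1*(-3080)) = 30677/8241 - 30/(16087 - 1*(-3080)) = 30677*(1/8241) - 30/(16087 + 3080) = 30677/8241 - 30/19167 = 30677/8241 - 30*1/19167 = 30677/8241 - 10/6389 = 195912943/52651749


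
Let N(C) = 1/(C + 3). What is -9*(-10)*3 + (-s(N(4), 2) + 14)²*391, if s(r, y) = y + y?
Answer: 39370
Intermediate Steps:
N(C) = 1/(3 + C)
s(r, y) = 2*y
-9*(-10)*3 + (-s(N(4), 2) + 14)²*391 = -9*(-10)*3 + (-2*2 + 14)²*391 = 90*3 + (-1*4 + 14)²*391 = 270 + (-4 + 14)²*391 = 270 + 10²*391 = 270 + 100*391 = 270 + 39100 = 39370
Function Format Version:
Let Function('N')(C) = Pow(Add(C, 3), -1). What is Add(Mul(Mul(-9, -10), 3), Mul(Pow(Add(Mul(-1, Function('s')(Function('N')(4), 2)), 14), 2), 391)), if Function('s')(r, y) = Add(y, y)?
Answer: 39370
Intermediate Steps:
Function('N')(C) = Pow(Add(3, C), -1)
Function('s')(r, y) = Mul(2, y)
Add(Mul(Mul(-9, -10), 3), Mul(Pow(Add(Mul(-1, Function('s')(Function('N')(4), 2)), 14), 2), 391)) = Add(Mul(Mul(-9, -10), 3), Mul(Pow(Add(Mul(-1, Mul(2, 2)), 14), 2), 391)) = Add(Mul(90, 3), Mul(Pow(Add(Mul(-1, 4), 14), 2), 391)) = Add(270, Mul(Pow(Add(-4, 14), 2), 391)) = Add(270, Mul(Pow(10, 2), 391)) = Add(270, Mul(100, 391)) = Add(270, 39100) = 39370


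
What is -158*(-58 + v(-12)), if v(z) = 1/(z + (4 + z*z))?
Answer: 623073/68 ≈ 9162.8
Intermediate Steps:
v(z) = 1/(4 + z + z²) (v(z) = 1/(z + (4 + z²)) = 1/(4 + z + z²))
-158*(-58 + v(-12)) = -158*(-58 + 1/(4 - 12 + (-12)²)) = -158*(-58 + 1/(4 - 12 + 144)) = -158*(-58 + 1/136) = -158*(-7887/136) = 623073/68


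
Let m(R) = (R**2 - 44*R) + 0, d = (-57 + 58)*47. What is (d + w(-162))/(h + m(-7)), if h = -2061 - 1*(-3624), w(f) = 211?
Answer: 43/320 ≈ 0.13438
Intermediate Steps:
d = 47 (d = 1*47 = 47)
h = 1563 (h = -2061 + 3624 = 1563)
m(R) = R**2 - 44*R
(d + w(-162))/(h + m(-7)) = (47 + 211)/(1563 - 7*(-44 - 7)) = 258/(1563 - 7*(-51)) = 258/(1563 + 357) = 258/1920 = 258*(1/1920) = 43/320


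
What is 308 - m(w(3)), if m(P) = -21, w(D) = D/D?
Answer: 329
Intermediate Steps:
w(D) = 1
308 - m(w(3)) = 308 - 1*(-21) = 308 + 21 = 329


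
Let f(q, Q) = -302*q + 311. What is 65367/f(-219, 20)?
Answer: 65367/66449 ≈ 0.98372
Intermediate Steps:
f(q, Q) = 311 - 302*q
65367/f(-219, 20) = 65367/(311 - 302*(-219)) = 65367/(311 + 66138) = 65367/66449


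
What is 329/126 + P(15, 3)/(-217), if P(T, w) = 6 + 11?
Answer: 9893/3906 ≈ 2.5328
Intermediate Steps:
P(T, w) = 17
329/126 + P(15, 3)/(-217) = 329/126 + 17/(-217) = 329*(1/126) + 17*(-1/217) = 47/18 - 17/217 = 9893/3906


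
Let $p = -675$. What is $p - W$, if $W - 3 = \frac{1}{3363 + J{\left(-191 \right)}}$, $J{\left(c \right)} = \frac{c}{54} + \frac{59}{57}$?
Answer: $- \frac{2337657564}{3447871} \approx -678.0$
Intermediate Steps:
$J{\left(c \right)} = \frac{59}{57} + \frac{c}{54}$ ($J{\left(c \right)} = c \frac{1}{54} + 59 \cdot \frac{1}{57} = \frac{c}{54} + \frac{59}{57} = \frac{59}{57} + \frac{c}{54}$)
$W = \frac{10344639}{3447871}$ ($W = 3 + \frac{1}{3363 + \left(\frac{59}{57} + \frac{1}{54} \left(-191\right)\right)} = 3 + \frac{1}{3363 + \left(\frac{59}{57} - \frac{191}{54}\right)} = 3 + \frac{1}{3363 - \frac{2567}{1026}} = 3 + \frac{1}{\frac{3447871}{1026}} = 3 + \frac{1026}{3447871} = \frac{10344639}{3447871} \approx 3.0003$)
$p - W = -675 - \frac{10344639}{3447871} = - \frac{2337657564}{3447871}$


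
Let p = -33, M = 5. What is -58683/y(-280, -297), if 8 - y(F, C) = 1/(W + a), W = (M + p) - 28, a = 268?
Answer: -4146932/565 ≈ -7339.7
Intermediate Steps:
W = -56 (W = (5 - 33) - 28 = -28 - 28 = -56)
y(F, C) = 1695/212 (y(F, C) = 8 - 1/(-56 + 268) = 8 - 1/212 = 1695/212)
-58683/y(-280, -297) = -58683/1695/212 = -58683*212/1695 = -4146932/565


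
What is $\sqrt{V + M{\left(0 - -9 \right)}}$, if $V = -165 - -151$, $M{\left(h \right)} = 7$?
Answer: $i \sqrt{7} \approx 2.6458 i$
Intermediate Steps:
$V = -14$ ($V = -165 + 151 = -14$)
$\sqrt{V + M{\left(0 - -9 \right)}} = \sqrt{-14 + 7} = \sqrt{-7} = i \sqrt{7}$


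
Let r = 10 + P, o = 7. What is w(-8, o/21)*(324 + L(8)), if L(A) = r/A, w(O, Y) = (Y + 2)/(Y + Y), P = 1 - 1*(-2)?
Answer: 18235/16 ≈ 1139.7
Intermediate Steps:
P = 3 (P = 1 + 2 = 3)
w(O, Y) = (2 + Y)/(2*Y) (w(O, Y) = (2 + Y)/((2*Y)) = (2 + Y)*(1/(2*Y)) = (2 + Y)/(2*Y))
r = 13 (r = 10 + 3 = 13)
L(A) = 13/A
w(-8, o/21)*(324 + L(8)) = ((2 + 7/21)/(2*((7/21))))*(324 + 13/8) = ((2 + 7*(1/21))/(2*((7*(1/21)))))*(324 + 13*(⅛)) = ((2 + ⅓)/(2*(⅓)))*(324 + 13/8) = ((½)*3*(7/3))*(2605/8) = (7/2)*(2605/8) = 18235/16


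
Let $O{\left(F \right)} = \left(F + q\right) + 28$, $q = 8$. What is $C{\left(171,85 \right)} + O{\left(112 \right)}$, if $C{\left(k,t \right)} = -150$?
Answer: $-2$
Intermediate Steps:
$O{\left(F \right)} = 36 + F$ ($O{\left(F \right)} = \left(F + 8\right) + 28 = \left(8 + F\right) + 28 = 36 + F$)
$C{\left(171,85 \right)} + O{\left(112 \right)} = -150 + \left(36 + 112\right) = -150 + 148 = -2$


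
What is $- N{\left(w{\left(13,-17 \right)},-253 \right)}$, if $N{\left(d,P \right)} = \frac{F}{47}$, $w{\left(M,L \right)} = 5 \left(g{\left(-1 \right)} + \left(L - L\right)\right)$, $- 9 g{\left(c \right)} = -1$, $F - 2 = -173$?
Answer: $\frac{171}{47} \approx 3.6383$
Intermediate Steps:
$F = -171$ ($F = 2 - 173 = -171$)
$g{\left(c \right)} = \frac{1}{9}$ ($g{\left(c \right)} = \left(- \frac{1}{9}\right) \left(-1\right) = \frac{1}{9}$)
$w{\left(M,L \right)} = \frac{5}{9}$ ($w{\left(M,L \right)} = 5 \left(\frac{1}{9} + \left(L - L\right)\right) = 5 \left(\frac{1}{9} + 0\right) = 5 \cdot \frac{1}{9} = \frac{5}{9}$)
$N{\left(d,P \right)} = - \frac{171}{47}$
$- N{\left(w{\left(13,-17 \right)},-253 \right)} = \left(-1\right) \left(- \frac{171}{47}\right) = \frac{171}{47}$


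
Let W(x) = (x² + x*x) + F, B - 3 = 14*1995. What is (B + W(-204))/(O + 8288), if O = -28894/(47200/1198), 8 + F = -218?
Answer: 1309080200/89144647 ≈ 14.685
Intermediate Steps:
F = -226 (F = -8 - 218 = -226)
B = 27933 (B = 3 + 14*1995 = 3 + 27930 = 27933)
W(x) = -226 + 2*x² (W(x) = (x² + x*x) - 226 = (x² + x²) - 226 = 2*x² - 226 = -226 + 2*x²)
O = -8653753/11800 (O = -28894/(47200*(1/1198)) = -28894/23600/599 = -28894*599/23600 = -8653753/11800 ≈ -733.37)
(B + W(-204))/(O + 8288) = (27933 + (-226 + 2*(-204)²))/(-8653753/11800 + 8288) = (27933 + (-226 + 2*41616))/(89144647/11800) = (27933 + (-226 + 83232))*(11800/89144647) = (27933 + 83006)*(11800/89144647) = 110939*(11800/89144647) = 1309080200/89144647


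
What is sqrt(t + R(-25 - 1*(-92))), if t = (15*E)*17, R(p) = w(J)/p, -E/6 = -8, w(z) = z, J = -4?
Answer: 2*sqrt(13736273)/67 ≈ 110.63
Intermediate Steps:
E = 48 (E = -6*(-8) = 48)
R(p) = -4/p
t = 12240 (t = (15*48)*17 = 720*17 = 12240)
sqrt(t + R(-25 - 1*(-92))) = sqrt(12240 - 4/(-25 - 1*(-92))) = sqrt(12240 - 4/(-25 + 92)) = sqrt(12240 - 4/67) = sqrt(820076/67) = 2*sqrt(13736273)/67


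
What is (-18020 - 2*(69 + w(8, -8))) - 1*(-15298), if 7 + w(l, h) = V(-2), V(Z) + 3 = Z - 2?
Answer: -2832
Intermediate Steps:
V(Z) = -5 + Z (V(Z) = -3 + (Z - 2) = -3 + (-2 + Z) = -5 + Z)
w(l, h) = -14 (w(l, h) = -7 + (-5 - 2) = -7 - 7 = -14)
(-18020 - 2*(69 + w(8, -8))) - 1*(-15298) = (-18020 - 2*(69 - 14)) - 1*(-15298) = (-18020 - 2*55) + 15298 = (-18020 - 1*110) + 15298 = (-18020 - 110) + 15298 = -18130 + 15298 = -2832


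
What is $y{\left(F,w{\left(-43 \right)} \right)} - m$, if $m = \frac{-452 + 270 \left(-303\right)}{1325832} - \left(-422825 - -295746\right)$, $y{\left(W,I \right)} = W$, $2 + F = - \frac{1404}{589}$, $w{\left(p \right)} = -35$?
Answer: $- \frac{49620639115349}{390457524} \approx -1.2708 \cdot 10^{5}$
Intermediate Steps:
$F = - \frac{2582}{589}$ ($F = -2 - \frac{1404}{589} = - \frac{2582}{589} \approx -4.3837$)
$m = \frac{84242661233}{662916}$ ($m = \left(-452 - 81810\right) \frac{1}{1325832} - \left(-422825 + 295746\right) = \left(-82262\right) \frac{1}{1325832} - -127079 = - \frac{41131}{662916} + 127079 = \frac{84242661233}{662916} \approx 1.2708 \cdot 10^{5}$)
$y{\left(F,w{\left(-43 \right)} \right)} - m = - \frac{2582}{589} - \frac{84242661233}{662916} = - \frac{49620639115349}{390457524}$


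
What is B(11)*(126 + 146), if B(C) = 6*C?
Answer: 17952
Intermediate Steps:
B(11)*(126 + 146) = (6*11)*(126 + 146) = 66*272 = 17952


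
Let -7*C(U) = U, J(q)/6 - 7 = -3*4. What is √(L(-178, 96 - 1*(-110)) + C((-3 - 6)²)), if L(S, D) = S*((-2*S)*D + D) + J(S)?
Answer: I*√641435361/7 ≈ 3618.1*I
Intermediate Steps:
J(q) = -30 (J(q) = 42 + 6*(-3*4) = 42 + 6*(-12) = 42 - 72 = -30)
C(U) = -U/7
L(S, D) = -30 + S*(D - 2*D*S) (L(S, D) = S*((-2*S)*D + D) - 30 = S*(-2*D*S + D) - 30 = S*(D - 2*D*S) - 30 = -30 + S*(D - 2*D*S))
√(L(-178, 96 - 1*(-110)) + C((-3 - 6)²)) = √((-30 + (96 - 1*(-110))*(-178) - 2*(96 - 1*(-110))*(-178)²) - (-3 - 6)²/7) = √((-30 + (96 + 110)*(-178) - 2*(96 + 110)*31684) - ⅐*(-9)²) = √((-30 + 206*(-178) - 2*206*31684) - ⅐*81) = √((-30 - 36668 - 13053808) - 81/7) = √(-13090506 - 81/7) = √(-91633623/7) = I*√641435361/7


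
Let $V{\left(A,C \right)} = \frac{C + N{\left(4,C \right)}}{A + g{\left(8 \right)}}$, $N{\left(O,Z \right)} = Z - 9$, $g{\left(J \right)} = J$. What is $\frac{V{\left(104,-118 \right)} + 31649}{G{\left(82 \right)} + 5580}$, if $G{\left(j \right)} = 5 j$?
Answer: $\frac{506349}{95840} \approx 5.2833$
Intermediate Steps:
$N{\left(O,Z \right)} = -9 + Z$
$V{\left(A,C \right)} = \frac{-9 + 2 C}{8 + A}$ ($V{\left(A,C \right)} = \frac{C + \left(-9 + C\right)}{A + 8} = \frac{-9 + 2 C}{8 + A}$)
$\frac{V{\left(104,-118 \right)} + 31649}{G{\left(82 \right)} + 5580} = \frac{\frac{-9 + 2 \left(-118\right)}{8 + 104} + 31649}{5 \cdot 82 + 5580} = \frac{\frac{-9 - 236}{112} + 31649}{410 + 5580} = \frac{\frac{1}{112} \left(-245\right) + 31649}{5990} = \left(- \frac{35}{16} + 31649\right) \frac{1}{5990} = \frac{506349}{16} \cdot \frac{1}{5990} = \frac{506349}{95840}$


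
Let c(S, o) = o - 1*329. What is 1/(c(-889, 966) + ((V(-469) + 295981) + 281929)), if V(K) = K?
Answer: 1/578078 ≈ 1.7299e-6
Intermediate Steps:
c(S, o) = -329 + o (c(S, o) = o - 329 = -329 + o)
1/(c(-889, 966) + ((V(-469) + 295981) + 281929)) = 1/((-329 + 966) + ((-469 + 295981) + 281929)) = 1/(637 + (295512 + 281929)) = 1/(637 + 577441) = 1/578078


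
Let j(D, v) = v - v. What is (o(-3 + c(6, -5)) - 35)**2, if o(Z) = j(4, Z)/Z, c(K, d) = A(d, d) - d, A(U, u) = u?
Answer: 1225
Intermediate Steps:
j(D, v) = 0
c(K, d) = 0 (c(K, d) = d - d = 0)
o(Z) = 0 (o(Z) = 0/Z = 0)
(o(-3 + c(6, -5)) - 35)**2 = (0 - 35)**2 = (-35)**2 = 1225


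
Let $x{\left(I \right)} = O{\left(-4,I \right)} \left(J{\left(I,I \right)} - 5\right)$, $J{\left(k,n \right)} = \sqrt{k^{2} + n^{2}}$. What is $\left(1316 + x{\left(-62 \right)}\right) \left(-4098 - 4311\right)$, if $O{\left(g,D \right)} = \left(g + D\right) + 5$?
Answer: $-13630989 + 31802838 \sqrt{2} \approx 3.1345 \cdot 10^{7}$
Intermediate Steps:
$O{\left(g,D \right)} = 5 + D + g$ ($O{\left(g,D \right)} = \left(D + g\right) + 5 = 5 + D + g$)
$x{\left(I \right)} = \left(1 + I\right) \left(-5 + \sqrt{2} \sqrt{I^{2}}\right)$ ($x{\left(I \right)} = \left(5 + I - 4\right) \left(\sqrt{I^{2} + I^{2}} - 5\right) = \left(1 + I\right) \left(\sqrt{2 I^{2}} - 5\right) = \left(1 + I\right) \left(\sqrt{2} \sqrt{I^{2}} - 5\right) = \left(1 + I\right) \left(-5 + \sqrt{2} \sqrt{I^{2}}\right)$)
$\left(1316 + x{\left(-62 \right)}\right) \left(-4098 - 4311\right) = \left(1316 + \left(1 - 62\right) \left(-5 + \sqrt{2} \sqrt{\left(-62\right)^{2}}\right)\right) \left(-4098 - 4311\right) = \left(1316 - 61 \left(-5 + \sqrt{2} \sqrt{3844}\right)\right) \left(-8409\right) = \left(1316 - 61 \left(-5 + \sqrt{2} \cdot 62\right)\right) \left(-8409\right) = \left(1316 - 61 \left(-5 + 62 \sqrt{2}\right)\right) \left(-8409\right) = \left(1316 + \left(305 - 3782 \sqrt{2}\right)\right) \left(-8409\right) = \left(1621 - 3782 \sqrt{2}\right) \left(-8409\right) = -13630989 + 31802838 \sqrt{2}$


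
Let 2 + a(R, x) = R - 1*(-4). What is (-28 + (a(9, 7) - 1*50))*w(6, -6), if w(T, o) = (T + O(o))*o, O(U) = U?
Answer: 0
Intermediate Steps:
a(R, x) = 2 + R (a(R, x) = -2 + (R - 1*(-4)) = -2 + (R + 4) = -2 + (4 + R) = 2 + R)
w(T, o) = o*(T + o) (w(T, o) = (T + o)*o = o*(T + o))
(-28 + (a(9, 7) - 1*50))*w(6, -6) = (-28 + ((2 + 9) - 1*50))*(-6*(6 - 6)) = (-28 + (11 - 50))*(-6*0) = (-28 - 39)*0 = -67*0 = 0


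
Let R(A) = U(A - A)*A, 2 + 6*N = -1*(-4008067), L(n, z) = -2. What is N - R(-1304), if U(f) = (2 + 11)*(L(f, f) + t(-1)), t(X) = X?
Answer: 3702929/6 ≈ 6.1716e+5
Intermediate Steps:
U(f) = -39 (U(f) = (2 + 11)*(-2 - 1) = 13*(-3) = -39)
N = 4008065/6 (N = -⅓ + (-1*(-4008067))/6 = -⅓ + (⅙)*4008067 = -⅓ + 4008067/6 = 4008065/6 ≈ 6.6801e+5)
R(A) = -39*A
N - R(-1304) = 4008065/6 - (-39)*(-1304) = 4008065/6 - 1*50856 = 4008065/6 - 50856 = 3702929/6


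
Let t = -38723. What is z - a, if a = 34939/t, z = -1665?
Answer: -64438856/38723 ≈ -1664.1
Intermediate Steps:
a = -34939/38723 (a = 34939/(-38723) = 34939*(-1/38723) = -34939/38723 ≈ -0.90228)
z - a = -1665 - 1*(-34939/38723) = -1665 + 34939/38723 = -64438856/38723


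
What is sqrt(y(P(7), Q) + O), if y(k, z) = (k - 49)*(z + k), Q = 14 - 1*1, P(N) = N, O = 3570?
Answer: sqrt(2730) ≈ 52.249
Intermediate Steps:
Q = 13 (Q = 14 - 1 = 13)
y(k, z) = (-49 + k)*(k + z)
sqrt(y(P(7), Q) + O) = sqrt((7**2 - 49*7 - 49*13 + 7*13) + 3570) = sqrt((49 - 343 - 637 + 91) + 3570) = sqrt(-840 + 3570) = sqrt(2730)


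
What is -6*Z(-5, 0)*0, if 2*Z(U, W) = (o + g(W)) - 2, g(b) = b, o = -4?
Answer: 0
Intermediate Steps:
Z(U, W) = -3 + W/2 (Z(U, W) = ((-4 + W) - 2)/2 = (-6 + W)/2 = -3 + W/2)
-6*Z(-5, 0)*0 = -6*(-3 + (½)*0)*0 = -6*(-3 + 0)*0 = -6*(-3)*0 = 18*0 = 0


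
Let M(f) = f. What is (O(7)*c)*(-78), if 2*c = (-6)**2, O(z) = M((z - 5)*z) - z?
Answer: -9828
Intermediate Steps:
O(z) = -z + z*(-5 + z) (O(z) = (z - 5)*z - z = (-5 + z)*z - z = z*(-5 + z) - z = -z + z*(-5 + z))
c = 18 (c = (1/2)*(-6)**2 = (1/2)*36 = 18)
(O(7)*c)*(-78) = ((7*(-6 + 7))*18)*(-78) = ((7*1)*18)*(-78) = (7*18)*(-78) = 126*(-78) = -9828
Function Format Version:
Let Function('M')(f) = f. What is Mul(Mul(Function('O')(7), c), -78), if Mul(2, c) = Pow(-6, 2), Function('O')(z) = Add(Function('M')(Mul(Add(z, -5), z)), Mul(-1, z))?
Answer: -9828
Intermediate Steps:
Function('O')(z) = Add(Mul(-1, z), Mul(z, Add(-5, z))) (Function('O')(z) = Add(Mul(Add(z, -5), z), Mul(-1, z)) = Add(Mul(Add(-5, z), z), Mul(-1, z)) = Add(Mul(z, Add(-5, z)), Mul(-1, z)) = Add(Mul(-1, z), Mul(z, Add(-5, z))))
c = 18 (c = Mul(Rational(1, 2), Pow(-6, 2)) = Mul(Rational(1, 2), 36) = 18)
Mul(Mul(Function('O')(7), c), -78) = Mul(Mul(Mul(7, Add(-6, 7)), 18), -78) = Mul(Mul(Mul(7, 1), 18), -78) = Mul(Mul(7, 18), -78) = Mul(126, -78) = -9828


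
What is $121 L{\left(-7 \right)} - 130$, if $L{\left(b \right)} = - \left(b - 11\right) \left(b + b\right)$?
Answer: $-30622$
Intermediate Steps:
$L{\left(b \right)} = - 2 b \left(-11 + b\right)$ ($L{\left(b \right)} = - \left(-11 + b\right) 2 b = - 2 b \left(-11 + b\right)$)
$121 L{\left(-7 \right)} - 130 = 121 \cdot 2 \left(-7\right) \left(11 - -7\right) - 130 = 121 \cdot 2 \left(-7\right) \left(11 + 7\right) - 130 = 121 \cdot 2 \left(-7\right) 18 - 130 = 121 \left(-252\right) - 130 = -30492 - 130 = -30622$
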